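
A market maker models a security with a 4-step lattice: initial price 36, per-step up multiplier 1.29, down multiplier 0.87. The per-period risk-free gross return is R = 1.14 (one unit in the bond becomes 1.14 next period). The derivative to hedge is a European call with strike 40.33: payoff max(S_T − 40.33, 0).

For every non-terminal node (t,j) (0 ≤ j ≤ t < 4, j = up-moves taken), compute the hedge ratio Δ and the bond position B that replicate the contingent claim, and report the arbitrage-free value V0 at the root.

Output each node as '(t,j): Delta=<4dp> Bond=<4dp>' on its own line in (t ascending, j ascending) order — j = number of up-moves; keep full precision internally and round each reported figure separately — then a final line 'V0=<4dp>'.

(0,0): Delta=0.8727 Bond=-18.4296
(1,0): Delta=0.6639 Bond=-14.4688
(1,1): Delta=0.9509 Bond=-24.6436
(2,0): Delta=0.2471 Bond=-5.1376
(2,1): Delta=0.8200 Bond=-22.8038
(2,2): Delta=1.0000 Bond=-31.0326
(3,0): Delta=0.0000 Bond=0.0000
(3,1): Delta=0.3396 Bond=-9.1108
(3,2): Delta=1.0000 Bond=-35.3772
(3,3): Delta=1.0000 Bond=-35.3772
V0=12.9874

Under the risk-neutral measure, an up-move has probability p* = (R−d)/(u−d) = 0.6429 and values discount at R = 1.14.
Terminal values V(4,·): V(4,0)=0.0000, V(4,1)=0.0000, V(4,2)=5.0141, V(4,3)=26.9043, V(4,4)=59.3622
Node (3,0) S=23.7061: V=(p*·0.0000+(1−p*)·0.0000)/1.14=0.0000; Δ=(0.0000−0.0000)/(30.5809−20.6243)=0.0000; B=V−Δ·S=0.0000
Node (3,1) S=35.1504: V=(p*·5.0141+(1−p*)·0.0000)/1.14=2.8275; Δ=(5.0141−0.0000)/(45.3441−30.5809)=0.3396; B=V−Δ·S=-9.1108
Node (3,2) S=52.1196: V=(p*·26.9043+(1−p*)·5.0141)/1.14=16.7424; Δ=(26.9043−5.0141)/(67.2343−45.3441)=1.0000; B=V−Δ·S=-35.3772
Node (3,3) S=77.2808: V=(p*·59.3622+(1−p*)·26.9043)/1.14=41.9036; Δ=(59.3622−26.9043)/(99.6922−67.2343)=1.0000; B=V−Δ·S=-35.3772
Node (2,0) S=27.2484: V=(p*·2.8275+(1−p*)·0.0000)/1.14=1.5944; Δ=(2.8275−0.0000)/(35.1504−23.7061)=0.2471; B=V−Δ·S=-5.1376
Node (2,1) S=40.4028: V=(p*·16.7424+(1−p*)·2.8275)/1.14=10.3270; Δ=(16.7424−2.8275)/(52.1196−35.1504)=0.8200; B=V−Δ·S=-22.8038
Node (2,2) S=59.9076: V=(p*·41.9036+(1−p*)·16.7424)/1.14=28.8750; Δ=(41.9036−16.7424)/(77.2808−52.1196)=1.0000; B=V−Δ·S=-31.0326
Node (1,0) S=31.3200: V=(p*·10.3270+(1−p*)·1.5944)/1.14=6.3230; Δ=(10.3270−1.5944)/(40.4028−27.2484)=0.6639; B=V−Δ·S=-14.4688
Node (1,1) S=46.4400: V=(p*·28.8750+(1−p*)·10.3270)/1.14=19.5182; Δ=(28.8750−10.3270)/(59.9076−40.4028)=0.9509; B=V−Δ·S=-24.6436
Node (0,0) S=36.0000: V=(p*·19.5182+(1−p*)·6.3230)/1.14=12.9874; Δ=(19.5182−6.3230)/(46.4400−31.3200)=0.8727; B=V−Δ·S=-18.4296
Each (Δ,B) replicates both successor values, so the strategy is self-financing and V0 is arbitrage-free.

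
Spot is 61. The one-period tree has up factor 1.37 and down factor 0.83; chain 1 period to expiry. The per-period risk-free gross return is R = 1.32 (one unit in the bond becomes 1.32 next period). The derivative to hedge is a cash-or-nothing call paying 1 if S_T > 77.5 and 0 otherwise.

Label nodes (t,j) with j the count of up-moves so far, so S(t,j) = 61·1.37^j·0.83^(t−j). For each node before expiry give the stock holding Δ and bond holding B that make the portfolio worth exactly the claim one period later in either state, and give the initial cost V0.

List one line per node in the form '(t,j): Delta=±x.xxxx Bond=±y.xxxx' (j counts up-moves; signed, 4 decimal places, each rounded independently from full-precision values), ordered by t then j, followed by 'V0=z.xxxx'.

No-arbitrage ⇒ martingale measure with p* = (R−d)/(u−d) = 0.9074.
At expiry t=1: V(1,0)=0.0000, V(1,1)=1.0000
(0,0): S=61.0000. Δ = (V_up−V_dn)/(S_up−S_dn) = (1.0000−0.0000)/(83.5700−50.6300) = 0.0304. V = [p*·1.0000 + (1−p*)·0.0000]/1.32 = 0.6874. B = V − Δ·S = -1.1644.
Check: Δ(0,0)·S0 + B(0,0) = 0.6874 = V0.

(0,0): Delta=0.0304 Bond=-1.1644
V0=0.6874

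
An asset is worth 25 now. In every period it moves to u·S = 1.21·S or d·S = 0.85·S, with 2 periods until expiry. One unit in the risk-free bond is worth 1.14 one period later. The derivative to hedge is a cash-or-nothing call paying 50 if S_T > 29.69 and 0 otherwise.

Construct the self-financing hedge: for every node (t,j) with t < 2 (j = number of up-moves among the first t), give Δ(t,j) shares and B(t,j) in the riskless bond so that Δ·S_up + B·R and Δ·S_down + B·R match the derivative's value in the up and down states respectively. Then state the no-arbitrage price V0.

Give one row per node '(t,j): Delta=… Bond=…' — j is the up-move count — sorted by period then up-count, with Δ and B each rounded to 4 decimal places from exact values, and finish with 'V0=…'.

No-arbitrage ⇒ martingale measure with p* = (R−d)/(u−d) = 0.8056.
At expiry t=2: V(2,0)=0.0000, V(2,1)=0.0000, V(2,2)=50.0000
  t=1,j=0: stock 21.2500 → up 25.7125 (V=0.0000), down 18.0625 (V=0.0000). Price 0.0000; hedge Δ=0.0000, bond B=0.0000.
  t=1,j=1: stock 30.2500 → up 36.6025 (V=50.0000), down 25.7125 (V=0.0000). Price 35.3314; hedge Δ=4.5914, bond B=-103.5575.
  t=0,j=0: stock 25.0000 → up 30.2500 (V=35.3314), down 21.2500 (V=0.0000). Price 24.9661; hedge Δ=3.9257, bond B=-73.1766.
The time-0 hedge costs 24.9661, which is the no-arbitrage price.

(0,0): Delta=3.9257 Bond=-73.1766
(1,0): Delta=0.0000 Bond=0.0000
(1,1): Delta=4.5914 Bond=-103.5575
V0=24.9661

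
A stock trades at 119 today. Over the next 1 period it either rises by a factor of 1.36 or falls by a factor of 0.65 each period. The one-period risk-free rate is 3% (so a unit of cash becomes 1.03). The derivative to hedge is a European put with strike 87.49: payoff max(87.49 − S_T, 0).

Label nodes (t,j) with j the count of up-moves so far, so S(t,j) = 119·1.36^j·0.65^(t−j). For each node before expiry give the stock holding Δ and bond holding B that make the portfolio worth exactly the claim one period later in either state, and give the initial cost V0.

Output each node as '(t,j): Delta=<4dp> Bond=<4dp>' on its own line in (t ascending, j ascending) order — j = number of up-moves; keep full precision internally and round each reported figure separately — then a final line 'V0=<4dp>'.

(0,0): Delta=-0.1200 Bond=18.8574
V0=4.5757

The replicating-portfolio and risk-neutral prices coincide; use p* = (1.03−0.65)/(1.36−0.65) = 0.5352 for the latter.
At expiry t=1: V(1,0)=10.1400, V(1,1)=0.0000
Node (0,0) S=119.0000: V=(p*·0.0000+(1−p*)·10.1400)/1.03=4.5757; Δ=(0.0000−10.1400)/(161.8400−77.3500)=-0.1200; B=V−Δ·S=18.8574
Check: Δ(0,0)·S0 + B(0,0) = 4.5757 = V0.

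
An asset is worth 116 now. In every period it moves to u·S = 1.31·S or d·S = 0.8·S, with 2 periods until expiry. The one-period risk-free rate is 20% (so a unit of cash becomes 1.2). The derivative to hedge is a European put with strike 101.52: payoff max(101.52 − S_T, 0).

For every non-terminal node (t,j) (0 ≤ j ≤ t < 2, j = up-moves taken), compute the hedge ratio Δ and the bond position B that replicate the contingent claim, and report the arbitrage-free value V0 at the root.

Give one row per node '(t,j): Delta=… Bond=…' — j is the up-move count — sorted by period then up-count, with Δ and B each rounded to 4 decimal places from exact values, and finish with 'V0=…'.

(0,0): Delta=-0.0829 Bond=10.4956
(1,0): Delta=-0.5764 Bond=58.3935
(1,1): Delta=0.0000 Bond=0.0000
V0=0.8813

Since d<R<u, set p* = (R−d)/(u−d) = 0.7843; price each node as the discounted p*-expectation of its children.
Terminal payoffs: V(2,0)=27.2800, V(2,1)=0.0000, V(2,2)=0.0000
  t=1,j=0: stock 92.8000 → up 121.5680 (V=0.0000), down 74.2400 (V=27.2800). Price 4.9033; hedge Δ=-0.5764, bond B=58.3935.
  t=1,j=1: stock 151.9600 → up 199.0676 (V=0.0000), down 121.5680 (V=0.0000). Price 0.0000; hedge Δ=0.0000, bond B=0.0000.
  t=0,j=0: stock 116.0000 → up 151.9600 (V=0.0000), down 92.8000 (V=4.9033). Price 0.8813; hedge Δ=-0.0829, bond B=10.4956.
Self-financing check: at every node Δ·S+B equals the discounted successor values.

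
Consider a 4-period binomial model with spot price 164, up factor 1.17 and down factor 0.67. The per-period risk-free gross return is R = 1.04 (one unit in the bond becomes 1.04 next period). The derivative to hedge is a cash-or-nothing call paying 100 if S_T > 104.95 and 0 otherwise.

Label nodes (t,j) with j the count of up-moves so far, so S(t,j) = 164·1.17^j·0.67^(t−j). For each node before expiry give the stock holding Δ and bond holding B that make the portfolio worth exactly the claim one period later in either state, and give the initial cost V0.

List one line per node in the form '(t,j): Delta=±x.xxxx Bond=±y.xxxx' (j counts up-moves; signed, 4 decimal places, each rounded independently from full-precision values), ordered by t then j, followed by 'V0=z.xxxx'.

(0,0): Delta=0.4631 Bond=-14.2861
(1,0): Delta=0.9215 Bond=-65.2331
(1,1): Delta=0.3708 Bond=2.8419
(2,0): Delta=0.0000 Bond=0.0000
(2,1): Delta=1.1069 Bond=-91.6790
(2,2): Delta=0.2227 Bond=36.2056
(3,0): Delta=0.0000 Bond=0.0000
(3,1): Delta=0.0000 Bond=0.0000
(3,2): Delta=1.3297 Bond=-128.8462
(3,3): Delta=0.0000 Bond=96.1538
V0=61.6569

No-arbitrage ⇒ martingale measure with p* = (R−d)/(u−d) = 0.7400.
Terminal payoffs: V(4,0)=0.0000, V(4,1)=0.0000, V(4,2)=0.0000, V(4,3)=100.0000, V(4,4)=100.0000
  t=3,j=0: stock 49.3251 → up 57.7104 (V=0.0000), down 33.0478 (V=0.0000). Price 0.0000; hedge Δ=0.0000, bond B=0.0000.
  t=3,j=1: stock 86.1349 → up 100.7779 (V=0.0000), down 57.7104 (V=0.0000). Price 0.0000; hedge Δ=0.0000, bond B=0.0000.
  t=3,j=2: stock 150.4147 → up 175.9852 (V=100.0000), down 100.7779 (V=0.0000). Price 71.1538; hedge Δ=1.3297, bond B=-128.8462.
  t=3,j=3: stock 262.6645 → up 307.3175 (V=100.0000), down 175.9852 (V=100.0000). Price 96.1538; hedge Δ=0.0000, bond B=96.1538.
  t=2,j=0: stock 73.6196 → up 86.1349 (V=0.0000), down 49.3251 (V=0.0000). Price 0.0000; hedge Δ=0.0000, bond B=0.0000.
  t=2,j=1: stock 128.5596 → up 150.4147 (V=71.1538), down 86.1349 (V=0.0000). Price 50.6287; hedge Δ=1.1069, bond B=-91.6790.
  t=2,j=2: stock 224.4996 → up 262.6645 (V=96.1538), down 150.4147 (V=71.1538). Price 86.2056; hedge Δ=0.2227, bond B=36.2056.
  t=1,j=0: stock 109.8800 → up 128.5596 (V=50.6287), down 73.6196 (V=0.0000). Price 36.0243; hedge Δ=0.9215, bond B=-65.2331.
  t=1,j=1: stock 191.8800 → up 224.4996 (V=86.2056), down 128.5596 (V=50.6287). Price 73.9958; hedge Δ=0.3708, bond B=2.8419.
  t=0,j=0: stock 164.0000 → up 191.8800 (V=73.9958), down 109.8800 (V=36.0243). Price 61.6569; hedge Δ=0.4631, bond B=-14.2861.
Each (Δ,B) replicates both successor values, so the strategy is self-financing and V0 is arbitrage-free.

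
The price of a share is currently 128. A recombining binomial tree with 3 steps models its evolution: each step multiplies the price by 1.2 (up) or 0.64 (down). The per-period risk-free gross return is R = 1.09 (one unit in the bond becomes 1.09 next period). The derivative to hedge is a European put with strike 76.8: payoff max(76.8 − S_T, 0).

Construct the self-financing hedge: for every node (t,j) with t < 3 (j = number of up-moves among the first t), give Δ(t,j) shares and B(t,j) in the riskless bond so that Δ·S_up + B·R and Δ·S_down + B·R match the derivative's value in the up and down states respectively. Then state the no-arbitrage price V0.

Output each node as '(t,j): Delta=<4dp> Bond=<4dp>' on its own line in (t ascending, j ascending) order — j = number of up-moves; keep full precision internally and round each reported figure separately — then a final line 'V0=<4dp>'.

(0,0): Delta=-0.0648 Bond=9.5414
(1,0): Delta=-0.3385 Bond=32.8218
(1,1): Delta=-0.0291 Bond=4.9193
(2,0): Delta=-1.0000 Bond=70.4587
(2,1): Delta=-0.2522 Bond=27.2977
(2,2): Delta=0.0000 Bond=0.0000
V0=1.2504

Risk-neutral probability p* = (R−d)/(u−d) = (1.09−0.64)/(1.2−0.64) = 0.8036.
Payoff layer (t=3): V(3,0)=43.2456, V(3,1)=13.8854, V(3,2)=0.0000, V(3,3)=0.0000
(2,0): S=52.4288. Δ = (V_up−V_dn)/(S_up−S_dn) = (13.8854−43.2456)/(62.9146−33.5544) = -1.0000. V = [p*·13.8854 + (1−p*)·43.2456]/1.09 = 18.0299. B = V − Δ·S = 70.4587.
(2,1): S=98.3040. Δ = (V_up−V_dn)/(S_up−S_dn) = (0.0000−13.8854)/(117.9648−62.9146) = -0.2522. V = [p*·0.0000 + (1−p*)·13.8854]/1.09 = 2.5023. B = V − Δ·S = 27.2977.
(2,2): S=184.3200. Δ = (V_up−V_dn)/(S_up−S_dn) = (0.0000−0.0000)/(221.1840−117.9648) = 0.0000. V = [p*·0.0000 + (1−p*)·0.0000]/1.09 = 0.0000. B = V − Δ·S = 0.0000.
(1,0): S=81.9200. Δ = (V_up−V_dn)/(S_up−S_dn) = (2.5023−18.0299)/(98.3040−52.4288) = -0.3385. V = [p*·2.5023 + (1−p*)·18.0299]/1.09 = 5.0939. B = V − Δ·S = 32.8218.
(1,1): S=153.6000. Δ = (V_up−V_dn)/(S_up−S_dn) = (0.0000−2.5023)/(184.3200−98.3040) = -0.0291. V = [p*·0.0000 + (1−p*)·2.5023]/1.09 = 0.4509. B = V − Δ·S = 4.9193.
(0,0): S=128.0000. Δ = (V_up−V_dn)/(S_up−S_dn) = (0.4509−5.0939)/(153.6000−81.9200) = -0.0648. V = [p*·0.4509 + (1−p*)·5.0939]/1.09 = 1.2504. B = V − Δ·S = 9.5414.
Root portfolio cost Δ·128+B reproduces V0=1.2504.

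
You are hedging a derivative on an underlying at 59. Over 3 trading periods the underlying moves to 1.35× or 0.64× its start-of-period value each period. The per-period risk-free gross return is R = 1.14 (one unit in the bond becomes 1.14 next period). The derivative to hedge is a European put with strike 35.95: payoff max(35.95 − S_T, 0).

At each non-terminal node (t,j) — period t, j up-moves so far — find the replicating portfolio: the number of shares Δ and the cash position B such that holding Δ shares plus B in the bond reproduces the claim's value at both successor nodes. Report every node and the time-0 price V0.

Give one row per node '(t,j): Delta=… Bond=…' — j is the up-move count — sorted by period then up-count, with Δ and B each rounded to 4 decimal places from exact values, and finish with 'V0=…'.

No-arbitrage ⇒ martingale measure with p* = (R−d)/(u−d) = 0.7042.
Payoff layer (t=3): V(3,0)=20.4835, V(3,1)=3.3254, V(3,2)=0.0000, V(3,3)=0.0000
  t=2,j=0: stock 24.1664 → up 32.6246 (V=3.3254), down 15.4665 (V=20.4835). Price 7.3687; hedge Δ=-1.0000, bond B=31.5351.
  t=2,j=1: stock 50.9760 → up 68.8176 (V=0.0000), down 32.6246 (V=3.3254). Price 0.8628; hedge Δ=-0.0919, bond B=5.5464.
  t=2,j=2: stock 107.5275 → up 145.1621 (V=0.0000), down 68.8176 (V=0.0000). Price 0.0000; hedge Δ=0.0000, bond B=0.0000.
  t=1,j=0: stock 37.7600 → up 50.9760 (V=0.8628), down 24.1664 (V=7.3687). Price 2.4448; hedge Δ=-0.2427, bond B=11.6081.
  t=1,j=1: stock 79.6500 → up 107.5275 (V=0.0000), down 50.9760 (V=0.8628). Price 0.2238; hedge Δ=-0.0153, bond B=1.4390.
  t=0,j=0: stock 59.0000 → up 79.6500 (V=0.2238), down 37.7600 (V=2.4448). Price 0.7726; hedge Δ=-0.0530, bond B=3.9007.
Each (Δ,B) replicates both successor values, so the strategy is self-financing and V0 is arbitrage-free.

(0,0): Delta=-0.0530 Bond=3.9007
(1,0): Delta=-0.2427 Bond=11.6081
(1,1): Delta=-0.0153 Bond=1.4390
(2,0): Delta=-1.0000 Bond=31.5351
(2,1): Delta=-0.0919 Bond=5.5464
(2,2): Delta=0.0000 Bond=0.0000
V0=0.7726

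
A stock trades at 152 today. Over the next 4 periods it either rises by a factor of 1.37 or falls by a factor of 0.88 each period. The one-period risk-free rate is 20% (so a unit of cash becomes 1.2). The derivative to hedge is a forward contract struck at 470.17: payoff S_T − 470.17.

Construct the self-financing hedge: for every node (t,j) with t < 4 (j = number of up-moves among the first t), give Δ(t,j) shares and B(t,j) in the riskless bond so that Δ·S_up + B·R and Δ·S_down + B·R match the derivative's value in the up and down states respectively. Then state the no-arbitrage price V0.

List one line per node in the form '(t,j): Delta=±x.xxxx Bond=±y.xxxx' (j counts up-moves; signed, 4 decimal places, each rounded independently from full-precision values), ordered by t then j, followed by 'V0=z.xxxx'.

No-arbitrage ⇒ martingale measure with p* = (R−d)/(u−d) = 0.6531.
Terminal values V(4,·): V(4,0)=-379.0163, V(4,1)=-328.2603, V(4,2)=-249.2424, V(4,3)=-126.2258, V(4,4)=65.2885
(3,0): S=103.5837. Δ = (V_up−V_dn)/(S_up−S_dn) = (-328.2603−-379.0163)/(141.9097−91.1537) = 1.0000. V = [p*·-328.2603 + (1−p*)·-379.0163]/1.2 = -288.2246. B = V − Δ·S = -391.8083.
(3,1): S=161.2611. Δ = (V_up−V_dn)/(S_up−S_dn) = (-249.2424−-328.2603)/(220.9276−141.9097) = 1.0000. V = [p*·-249.2424 + (1−p*)·-328.2603]/1.2 = -230.5473. B = V − Δ·S = -391.8083.
(3,2): S=251.0541. Δ = (V_up−V_dn)/(S_up−S_dn) = (-126.2258−-249.2424)/(343.9442−220.9276) = 1.0000. V = [p*·-126.2258 + (1−p*)·-249.2424]/1.2 = -140.7542. B = V − Δ·S = -391.8083.
(3,3): S=390.8457. Δ = (V_up−V_dn)/(S_up−S_dn) = (65.2885−-126.2258)/(535.4585−343.9442) = 1.0000. V = [p*·65.2885 + (1−p*)·-126.2258]/1.2 = -0.9627. B = V − Δ·S = -391.8083.
(2,0): S=117.7088. Δ = (V_up−V_dn)/(S_up−S_dn) = (-230.5473−-288.2246)/(161.2611−103.5837) = 1.0000. V = [p*·-230.5473 + (1−p*)·-288.2246]/1.2 = -208.7981. B = V − Δ·S = -326.5069.
(2,1): S=183.2512. Δ = (V_up−V_dn)/(S_up−S_dn) = (-140.7542−-230.5473)/(251.0541−161.2611) = 1.0000. V = [p*·-140.7542 + (1−p*)·-230.5473]/1.2 = -143.2557. B = V − Δ·S = -326.5069.
(2,2): S=285.2888. Δ = (V_up−V_dn)/(S_up−S_dn) = (-0.9627−-140.7542)/(390.8457−251.0541) = 1.0000. V = [p*·-0.9627 + (1−p*)·-140.7542]/1.2 = -41.2181. B = V − Δ·S = -326.5069.
(1,0): S=133.7600. Δ = (V_up−V_dn)/(S_up−S_dn) = (-143.2557−-208.7981)/(183.2512−117.7088) = 1.0000. V = [p*·-143.2557 + (1−p*)·-208.7981]/1.2 = -138.3291. B = V − Δ·S = -272.0891.
(1,1): S=208.2400. Δ = (V_up−V_dn)/(S_up−S_dn) = (-41.2181−-143.2557)/(285.2888−183.2512) = 1.0000. V = [p*·-41.2181 + (1−p*)·-143.2557]/1.2 = -63.8491. B = V − Δ·S = -272.0891.
(0,0): S=152.0000. Δ = (V_up−V_dn)/(S_up−S_dn) = (-63.8491−-138.3291)/(208.2400−133.7600) = 1.0000. V = [p*·-63.8491 + (1−p*)·-138.3291]/1.2 = -74.7409. B = V − Δ·S = -226.7409.
Each (Δ,B) replicates both successor values, so the strategy is self-financing and V0 is arbitrage-free.

(0,0): Delta=1.0000 Bond=-226.7409
(1,0): Delta=1.0000 Bond=-272.0891
(1,1): Delta=1.0000 Bond=-272.0891
(2,0): Delta=1.0000 Bond=-326.5069
(2,1): Delta=1.0000 Bond=-326.5069
(2,2): Delta=1.0000 Bond=-326.5069
(3,0): Delta=1.0000 Bond=-391.8083
(3,1): Delta=1.0000 Bond=-391.8083
(3,2): Delta=1.0000 Bond=-391.8083
(3,3): Delta=1.0000 Bond=-391.8083
V0=-74.7409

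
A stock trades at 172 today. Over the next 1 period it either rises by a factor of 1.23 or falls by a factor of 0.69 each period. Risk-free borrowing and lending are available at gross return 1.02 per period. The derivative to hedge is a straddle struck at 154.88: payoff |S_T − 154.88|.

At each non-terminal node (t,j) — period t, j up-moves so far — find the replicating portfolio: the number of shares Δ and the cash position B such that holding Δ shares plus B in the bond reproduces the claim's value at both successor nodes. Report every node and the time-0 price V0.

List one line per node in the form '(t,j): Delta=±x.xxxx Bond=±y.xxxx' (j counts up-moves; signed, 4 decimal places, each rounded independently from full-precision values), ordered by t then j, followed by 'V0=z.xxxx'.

(0,0): Delta=0.2205 Bond=9.8344
V0=47.7603

No-arbitrage ⇒ martingale measure with p* = (R−d)/(u−d) = 0.6111.
At expiry t=1: V(1,0)=36.2000, V(1,1)=56.6800
  t=0,j=0: stock 172.0000 → up 211.5600 (V=56.6800), down 118.6800 (V=36.2000). Price 47.7603; hedge Δ=0.2205, bond B=9.8344.
The time-0 hedge costs 47.7603, which is the no-arbitrage price.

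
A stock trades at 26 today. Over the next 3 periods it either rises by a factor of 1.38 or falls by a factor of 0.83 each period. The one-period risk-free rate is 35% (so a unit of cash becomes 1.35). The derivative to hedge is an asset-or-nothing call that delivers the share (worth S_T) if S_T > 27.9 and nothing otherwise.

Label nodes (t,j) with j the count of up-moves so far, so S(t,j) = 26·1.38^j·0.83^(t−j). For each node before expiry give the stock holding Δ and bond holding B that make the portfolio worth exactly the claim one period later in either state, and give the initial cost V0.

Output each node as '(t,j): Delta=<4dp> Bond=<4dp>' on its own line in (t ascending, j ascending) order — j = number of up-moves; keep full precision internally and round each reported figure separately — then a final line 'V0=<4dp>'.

Under the risk-neutral measure, an up-move has probability p* = (R−d)/(u−d) = 0.9455 and values discount at R = 1.35.
Terminal payoffs: V(3,0)=0.0000, V(3,1)=0.0000, V(3,2)=41.0970, V(3,3)=68.3299
(2,0): S=17.9114. Δ = (V_up−V_dn)/(S_up−S_dn) = (0.0000−0.0000)/(24.7177−14.8665) = 0.0000. V = [p*·0.0000 + (1−p*)·0.0000]/1.35 = 0.0000. B = V − Δ·S = 0.0000.
(2,1): S=29.7804. Δ = (V_up−V_dn)/(S_up−S_dn) = (41.0970−0.0000)/(41.0970−24.7177) = 2.5091. V = [p*·41.0970 + (1−p*)·0.0000]/1.35 = 28.7817. B = V − Δ·S = -45.9400.
(2,2): S=49.5144. Δ = (V_up−V_dn)/(S_up−S_dn) = (68.3299−41.0970)/(68.3299−41.0970) = 1.0000. V = [p*·68.3299 + (1−p*)·41.0970]/1.35 = 49.5144. B = V − Δ·S = 0.0000.
(1,0): S=21.5800. Δ = (V_up−V_dn)/(S_up−S_dn) = (28.7817−0.0000)/(29.7804−17.9114) = 2.4249. V = [p*·28.7817 + (1−p*)·0.0000]/1.35 = 20.1569. B = V − Δ·S = -32.1735.
(1,1): S=35.8800. Δ = (V_up−V_dn)/(S_up−S_dn) = (49.5144−28.7817)/(49.5144−29.7804) = 1.0506. V = [p*·49.5144 + (1−p*)·28.7817]/1.35 = 35.8396. B = V − Δ·S = -1.8562.
(0,0): S=26.0000. Δ = (V_up−V_dn)/(S_up−S_dn) = (35.8396−20.1569)/(35.8800−21.5800) = 1.0967. V = [p*·35.8396 + (1−p*)·20.1569]/1.35 = 25.9142. B = V − Δ·S = -2.5999.
Self-financing check: at every node Δ·S+B equals the discounted successor values.

(0,0): Delta=1.0967 Bond=-2.5999
(1,0): Delta=2.4249 Bond=-32.1735
(1,1): Delta=1.0506 Bond=-1.8562
(2,0): Delta=0.0000 Bond=0.0000
(2,1): Delta=2.5091 Bond=-45.9400
(2,2): Delta=1.0000 Bond=0.0000
V0=25.9142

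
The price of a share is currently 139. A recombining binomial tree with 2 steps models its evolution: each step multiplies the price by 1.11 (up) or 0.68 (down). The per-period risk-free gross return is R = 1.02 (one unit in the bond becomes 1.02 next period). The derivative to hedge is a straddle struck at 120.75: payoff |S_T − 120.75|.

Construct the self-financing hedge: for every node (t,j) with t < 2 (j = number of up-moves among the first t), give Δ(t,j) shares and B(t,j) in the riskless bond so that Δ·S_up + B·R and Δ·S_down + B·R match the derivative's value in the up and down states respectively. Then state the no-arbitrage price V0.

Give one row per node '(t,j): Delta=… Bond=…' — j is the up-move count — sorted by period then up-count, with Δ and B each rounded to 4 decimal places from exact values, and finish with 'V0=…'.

(0,0): Delta=0.3102 Bond=-5.3544
(1,0): Delta=-1.0000 Bond=118.3824
(1,1): Delta=0.5227 Bond=-38.2437
V0=37.7689

Risk-neutral probability p* = (R−d)/(u−d) = (1.02−0.68)/(1.11−0.68) = 0.7907.
At expiry t=2: V(2,0)=56.4764, V(2,1)=15.8328, V(2,2)=50.5119
  t=1,j=0: stock 94.5200 → up 104.9172 (V=15.8328), down 64.2736 (V=56.4764). Price 23.8624; hedge Δ=-1.0000, bond B=118.3824.
  t=1,j=1: stock 154.2900 → up 171.2619 (V=50.5119), down 104.9172 (V=15.8328). Price 42.4054; hedge Δ=0.5227, bond B=-38.2437.
  t=0,j=0: stock 139.0000 → up 154.2900 (V=42.4054), down 94.5200 (V=23.8624). Price 37.7689; hedge Δ=0.3102, bond B=-5.3544.
The time-0 hedge costs 37.7689, which is the no-arbitrage price.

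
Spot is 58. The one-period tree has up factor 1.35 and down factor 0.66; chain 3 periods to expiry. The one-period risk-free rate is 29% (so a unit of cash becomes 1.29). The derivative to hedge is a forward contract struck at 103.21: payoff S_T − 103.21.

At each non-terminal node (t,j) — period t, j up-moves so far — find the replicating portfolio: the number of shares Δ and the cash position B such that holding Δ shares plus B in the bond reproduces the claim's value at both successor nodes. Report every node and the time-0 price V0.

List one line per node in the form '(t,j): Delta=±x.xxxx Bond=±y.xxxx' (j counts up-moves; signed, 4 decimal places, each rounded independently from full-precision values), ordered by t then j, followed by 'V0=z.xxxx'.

(0,0): Delta=1.0000 Bond=-48.0787
(1,0): Delta=1.0000 Bond=-62.0215
(1,1): Delta=1.0000 Bond=-62.0215
(2,0): Delta=1.0000 Bond=-80.0078
(2,1): Delta=1.0000 Bond=-80.0078
(2,2): Delta=1.0000 Bond=-80.0078
V0=9.9213

No-arbitrage ⇒ martingale measure with p* = (R−d)/(u−d) = 0.9130.
Terminal payoffs: V(3,0)=-86.5352, V(3,1)=-69.1025, V(3,2)=-33.4447, V(3,3)=39.4918
  t=2,j=0: stock 25.2648 → up 34.1075 (V=-69.1025), down 16.6748 (V=-86.5352). Price -54.7430; hedge Δ=1.0000, bond B=-80.0078.
  t=2,j=1: stock 51.6780 → up 69.7653 (V=-33.4447), down 34.1075 (V=-69.1025). Price -28.3298; hedge Δ=1.0000, bond B=-80.0078.
  t=2,j=2: stock 105.7050 → up 142.7018 (V=39.4918), down 69.7653 (V=-33.4447). Price 25.6972; hedge Δ=1.0000, bond B=-80.0078.
  t=1,j=0: stock 38.2800 → up 51.6780 (V=-28.3298), down 25.2648 (V=-54.7430). Price -23.7415; hedge Δ=1.0000, bond B=-62.0215.
  t=1,j=1: stock 78.3000 → up 105.7050 (V=25.6972), down 51.6780 (V=-28.3298). Price 16.2785; hedge Δ=1.0000, bond B=-62.0215.
  t=0,j=0: stock 58.0000 → up 78.3000 (V=16.2785), down 38.2800 (V=-23.7415). Price 9.9213; hedge Δ=1.0000, bond B=-48.0787.
Each (Δ,B) replicates both successor values, so the strategy is self-financing and V0 is arbitrage-free.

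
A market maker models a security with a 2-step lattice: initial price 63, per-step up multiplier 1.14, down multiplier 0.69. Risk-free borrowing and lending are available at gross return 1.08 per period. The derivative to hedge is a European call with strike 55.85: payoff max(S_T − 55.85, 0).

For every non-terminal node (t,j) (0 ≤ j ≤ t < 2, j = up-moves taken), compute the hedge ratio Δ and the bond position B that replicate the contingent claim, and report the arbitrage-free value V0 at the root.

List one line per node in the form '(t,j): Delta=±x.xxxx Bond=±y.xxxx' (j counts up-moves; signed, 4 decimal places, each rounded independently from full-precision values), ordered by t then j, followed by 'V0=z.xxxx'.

(0,0): Delta=0.7367 Bond=-29.6503
(1,0): Delta=0.0000 Bond=0.0000
(1,1): Delta=0.8052 Bond=-36.9488
V0=16.7588

Risk-neutral probability p* = (R−d)/(u−d) = (1.08−0.69)/(1.14−0.69) = 0.8667.
At expiry t=2: V(2,0)=0.0000, V(2,1)=0.0000, V(2,2)=26.0248
  t=1,j=0: stock 43.4700 → up 49.5558 (V=0.0000), down 29.9943 (V=0.0000). Price 0.0000; hedge Δ=0.0000, bond B=0.0000.
  t=1,j=1: stock 71.8200 → up 81.8748 (V=26.0248), down 49.5558 (V=0.0000). Price 20.8841; hedge Δ=0.8052, bond B=-36.9488.
  t=0,j=0: stock 63.0000 → up 71.8200 (V=20.8841), down 43.4700 (V=0.0000). Price 16.7588; hedge Δ=0.7367, bond B=-29.6503.
Check: Δ(0,0)·S0 + B(0,0) = 16.7588 = V0.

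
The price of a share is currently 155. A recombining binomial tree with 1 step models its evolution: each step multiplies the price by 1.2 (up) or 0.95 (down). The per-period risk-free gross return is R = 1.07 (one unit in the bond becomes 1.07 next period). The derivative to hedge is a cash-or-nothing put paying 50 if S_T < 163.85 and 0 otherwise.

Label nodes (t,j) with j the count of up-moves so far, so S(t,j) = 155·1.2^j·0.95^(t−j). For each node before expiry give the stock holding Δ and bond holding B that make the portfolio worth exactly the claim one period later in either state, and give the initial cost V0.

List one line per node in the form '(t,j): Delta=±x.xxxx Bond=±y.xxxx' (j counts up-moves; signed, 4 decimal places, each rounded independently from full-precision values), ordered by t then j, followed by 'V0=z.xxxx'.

The replicating-portfolio and risk-neutral prices coincide; use p* = (1.07−0.95)/(1.2−0.95) = 0.4800 for the latter.
Payoff layer (t=1): V(1,0)=50.0000, V(1,1)=0.0000
(0,0): S=155.0000. Δ = (V_up−V_dn)/(S_up−S_dn) = (0.0000−50.0000)/(186.0000−147.2500) = -1.2903. V = [p*·0.0000 + (1−p*)·50.0000]/1.07 = 24.2991. B = V − Δ·S = 224.2991.
Self-financing check: at every node Δ·S+B equals the discounted successor values.

(0,0): Delta=-1.2903 Bond=224.2991
V0=24.2991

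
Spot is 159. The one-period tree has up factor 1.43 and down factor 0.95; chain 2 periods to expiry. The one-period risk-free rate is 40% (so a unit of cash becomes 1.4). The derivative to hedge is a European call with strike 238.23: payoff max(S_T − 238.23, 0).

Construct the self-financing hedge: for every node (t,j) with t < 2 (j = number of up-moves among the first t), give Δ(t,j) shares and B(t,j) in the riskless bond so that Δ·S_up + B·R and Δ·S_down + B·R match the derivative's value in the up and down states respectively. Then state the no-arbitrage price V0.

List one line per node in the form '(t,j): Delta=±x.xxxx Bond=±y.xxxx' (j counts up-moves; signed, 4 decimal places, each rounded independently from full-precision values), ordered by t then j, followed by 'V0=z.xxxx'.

Risk-neutral probability p* = (R−d)/(u−d) = (1.4−0.95)/(1.43−0.95) = 0.9375.
At expiry t=2: V(2,0)=0.0000, V(2,1)=0.0000, V(2,2)=86.9091
  t=1,j=0: stock 151.0500 → up 216.0015 (V=0.0000), down 143.4975 (V=0.0000). Price 0.0000; hedge Δ=0.0000, bond B=0.0000.
  t=1,j=1: stock 227.3700 → up 325.1391 (V=86.9091), down 216.0015 (V=0.0000). Price 58.1981; hedge Δ=0.7963, bond B=-122.8626.
  t=0,j=0: stock 159.0000 → up 227.3700 (V=58.1981), down 151.0500 (V=0.0000). Price 38.9719; hedge Δ=0.7626, bond B=-82.2740.
Check: Δ(0,0)·S0 + B(0,0) = 38.9719 = V0.

(0,0): Delta=0.7626 Bond=-82.2740
(1,0): Delta=0.0000 Bond=0.0000
(1,1): Delta=0.7963 Bond=-122.8626
V0=38.9719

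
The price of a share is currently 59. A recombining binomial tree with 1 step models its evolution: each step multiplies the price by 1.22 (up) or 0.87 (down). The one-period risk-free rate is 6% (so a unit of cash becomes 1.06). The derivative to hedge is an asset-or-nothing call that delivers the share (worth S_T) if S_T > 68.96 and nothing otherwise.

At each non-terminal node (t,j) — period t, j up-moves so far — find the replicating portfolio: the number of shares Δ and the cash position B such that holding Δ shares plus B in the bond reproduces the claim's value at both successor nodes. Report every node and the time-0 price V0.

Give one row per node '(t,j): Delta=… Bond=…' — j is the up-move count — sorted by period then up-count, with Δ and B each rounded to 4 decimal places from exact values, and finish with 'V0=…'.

(0,0): Delta=3.4857 Bond=-168.7941
V0=36.8631

Under the risk-neutral measure, an up-move has probability p* = (R−d)/(u−d) = 0.5429 and values discount at R = 1.06.
Terminal payoffs: V(1,0)=0.0000, V(1,1)=71.9800
  t=0,j=0: stock 59.0000 → up 71.9800 (V=71.9800), down 51.3300 (V=0.0000). Price 36.8631; hedge Δ=3.4857, bond B=-168.7941.
Check: Δ(0,0)·S0 + B(0,0) = 36.8631 = V0.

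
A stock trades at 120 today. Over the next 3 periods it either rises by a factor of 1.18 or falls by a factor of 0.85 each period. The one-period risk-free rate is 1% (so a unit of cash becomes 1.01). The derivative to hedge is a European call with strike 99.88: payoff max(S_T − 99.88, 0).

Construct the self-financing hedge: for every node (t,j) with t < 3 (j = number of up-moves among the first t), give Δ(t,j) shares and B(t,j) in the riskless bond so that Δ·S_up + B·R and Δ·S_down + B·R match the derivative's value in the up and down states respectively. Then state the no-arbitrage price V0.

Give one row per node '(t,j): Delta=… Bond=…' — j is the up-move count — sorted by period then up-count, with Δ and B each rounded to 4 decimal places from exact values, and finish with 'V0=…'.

Risk-neutral probability p* = (R−d)/(u−d) = (1.01−0.85)/(1.18−0.85) = 0.4848.
Terminal values V(3,·): V(3,0)=0.0000, V(3,1)=2.4260, V(3,2)=42.1448, V(3,3)=97.2838
(2,0): S=86.7000. Δ = (V_up−V_dn)/(S_up−S_dn) = (2.4260−0.0000)/(102.3060−73.6950) = 0.0848. V = [p*·2.4260 + (1−p*)·0.0000]/1.01 = 1.1646. B = V − Δ·S = -6.1869.
(2,1): S=120.3600. Δ = (V_up−V_dn)/(S_up−S_dn) = (42.1448−2.4260)/(142.0248−102.3060) = 1.0000. V = [p*·42.1448 + (1−p*)·2.4260]/1.01 = 21.4689. B = V − Δ·S = -98.8911.
(2,2): S=167.0880. Δ = (V_up−V_dn)/(S_up−S_dn) = (97.2838−42.1448)/(197.1638−142.0248) = 1.0000. V = [p*·97.2838 + (1−p*)·42.1448]/1.01 = 68.1969. B = V − Δ·S = -98.8911.
(1,0): S=102.0000. Δ = (V_up−V_dn)/(S_up−S_dn) = (21.4689−1.1646)/(120.3600−86.7000) = 0.6032. V = [p*·21.4689 + (1−p*)·1.1646]/1.01 = 10.9001. B = V − Δ·S = -50.6281.
(1,1): S=141.6000. Δ = (V_up−V_dn)/(S_up−S_dn) = (68.1969−21.4689)/(167.0880−120.3600) = 1.0000. V = [p*·68.1969 + (1−p*)·21.4689]/1.01 = 43.6880. B = V − Δ·S = -97.9120.
(0,0): S=120.0000. Δ = (V_up−V_dn)/(S_up−S_dn) = (43.6880−10.9001)/(141.6000−102.0000) = 0.8280. V = [p*·43.6880 + (1−p*)·10.9001]/1.01 = 26.5320. B = V − Δ·S = -72.8254.
Check: Δ(0,0)·S0 + B(0,0) = 26.5320 = V0.

(0,0): Delta=0.8280 Bond=-72.8254
(1,0): Delta=0.6032 Bond=-50.6281
(1,1): Delta=1.0000 Bond=-97.9120
(2,0): Delta=0.0848 Bond=-6.1869
(2,1): Delta=1.0000 Bond=-98.8911
(2,2): Delta=1.0000 Bond=-98.8911
V0=26.5320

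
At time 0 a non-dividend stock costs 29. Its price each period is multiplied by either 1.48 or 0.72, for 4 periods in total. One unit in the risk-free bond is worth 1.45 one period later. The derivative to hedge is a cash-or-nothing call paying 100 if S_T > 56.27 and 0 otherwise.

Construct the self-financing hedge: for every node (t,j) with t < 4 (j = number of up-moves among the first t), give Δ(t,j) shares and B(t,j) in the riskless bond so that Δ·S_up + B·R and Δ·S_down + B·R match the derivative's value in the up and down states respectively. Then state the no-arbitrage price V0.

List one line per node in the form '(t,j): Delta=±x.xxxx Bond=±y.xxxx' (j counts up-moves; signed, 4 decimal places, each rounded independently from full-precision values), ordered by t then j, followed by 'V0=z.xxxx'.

No-arbitrage ⇒ martingale measure with p* = (R−d)/(u−d) = 0.9605.
Terminal values V(4,·): V(4,0)=0.0000, V(4,1)=0.0000, V(4,2)=0.0000, V(4,3)=100.0000, V(4,4)=100.0000
Node (3,0) S=10.8242: V=(p*·0.0000+(1−p*)·0.0000)/1.45=0.0000; Δ=(0.0000−0.0000)/(16.0198−7.7934)=0.0000; B=V−Δ·S=0.0000
Node (3,1) S=22.2497: V=(p*·0.0000+(1−p*)·0.0000)/1.45=0.0000; Δ=(0.0000−0.0000)/(32.9296−16.0198)=0.0000; B=V−Δ·S=0.0000
Node (3,2) S=45.7356: V=(p*·100.0000+(1−p*)·0.0000)/1.45=66.2432; Δ=(100.0000−0.0000)/(67.6886−32.9296)=2.8770; B=V−Δ·S=-65.3358
Node (3,3) S=94.0120: V=(p*·100.0000+(1−p*)·100.0000)/1.45=68.9655; Δ=(100.0000−100.0000)/(139.1377−67.6886)=0.0000; B=V−Δ·S=68.9655
Node (2,0) S=15.0336: V=(p*·0.0000+(1−p*)·0.0000)/1.45=0.0000; Δ=(0.0000−0.0000)/(22.2497−10.8242)=0.0000; B=V−Δ·S=0.0000
Node (2,1) S=30.9024: V=(p*·66.2432+(1−p*)·0.0000)/1.45=43.8816; Δ=(66.2432−0.0000)/(45.7356−22.2497)=2.8206; B=V−Δ·S=-43.2805
Node (2,2) S=63.5216: V=(p*·68.9655+(1−p*)·66.2432)/1.45=47.4883; Δ=(68.9655−66.2432)/(94.0120−45.7356)=0.0564; B=V−Δ·S=43.9063
Node (1,0) S=20.8800: V=(p*·43.8816+(1−p*)·0.0000)/1.45=29.0686; Δ=(43.8816−0.0000)/(30.9024−15.0336)=2.7653; B=V−Δ·S=-28.6704
Node (1,1) S=42.9200: V=(p*·47.4883+(1−p*)·43.8816)/1.45=32.6524; Δ=(47.4883−43.8816)/(63.5216−30.9024)=0.1106; B=V−Δ·S=27.9067
Node (0,0) S=29.0000: V=(p*·32.6524+(1−p*)·29.0686)/1.45=22.4213; Δ=(32.6524−29.0686)/(42.9200−20.8800)=0.1626; B=V−Δ·S=17.7058
Each (Δ,B) replicates both successor values, so the strategy is self-financing and V0 is arbitrage-free.

(0,0): Delta=0.1626 Bond=17.7058
(1,0): Delta=2.7653 Bond=-28.6704
(1,1): Delta=0.1106 Bond=27.9067
(2,0): Delta=0.0000 Bond=0.0000
(2,1): Delta=2.8206 Bond=-43.2805
(2,2): Delta=0.0564 Bond=43.9063
(3,0): Delta=0.0000 Bond=0.0000
(3,1): Delta=0.0000 Bond=0.0000
(3,2): Delta=2.8770 Bond=-65.3358
(3,3): Delta=0.0000 Bond=68.9655
V0=22.4213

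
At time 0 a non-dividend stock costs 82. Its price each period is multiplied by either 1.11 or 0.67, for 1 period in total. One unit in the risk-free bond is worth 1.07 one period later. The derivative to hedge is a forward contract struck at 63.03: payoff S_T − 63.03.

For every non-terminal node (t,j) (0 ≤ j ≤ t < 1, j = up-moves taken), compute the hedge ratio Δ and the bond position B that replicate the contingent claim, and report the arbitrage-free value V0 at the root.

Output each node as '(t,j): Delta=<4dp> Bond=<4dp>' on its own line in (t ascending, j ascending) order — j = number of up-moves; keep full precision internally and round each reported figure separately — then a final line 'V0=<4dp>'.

(0,0): Delta=1.0000 Bond=-58.9065
V0=23.0935

Risk-neutral probability p* = (R−d)/(u−d) = (1.07−0.67)/(1.11−0.67) = 0.9091.
Payoff layer (t=1): V(1,0)=-8.0900, V(1,1)=27.9900
Node (0,0) S=82.0000: V=(p*·27.9900+(1−p*)·-8.0900)/1.07=23.0935; Δ=(27.9900−-8.0900)/(91.0200−54.9400)=1.0000; B=V−Δ·S=-58.9065
Check: Δ(0,0)·S0 + B(0,0) = 23.0935 = V0.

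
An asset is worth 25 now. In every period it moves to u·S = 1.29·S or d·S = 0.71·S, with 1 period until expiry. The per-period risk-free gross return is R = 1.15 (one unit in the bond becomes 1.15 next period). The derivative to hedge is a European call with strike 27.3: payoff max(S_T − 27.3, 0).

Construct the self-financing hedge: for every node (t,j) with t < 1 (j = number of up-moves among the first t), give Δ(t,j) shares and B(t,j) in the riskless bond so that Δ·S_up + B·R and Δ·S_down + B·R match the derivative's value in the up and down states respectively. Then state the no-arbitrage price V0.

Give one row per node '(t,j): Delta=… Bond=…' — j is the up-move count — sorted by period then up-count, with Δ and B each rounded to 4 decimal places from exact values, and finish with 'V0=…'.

Risk-neutral probability p* = (R−d)/(u−d) = (1.15−0.71)/(1.29−0.71) = 0.7586.
Payoff layer (t=1): V(1,0)=0.0000, V(1,1)=4.9500
(0,0): S=25.0000. Δ = (V_up−V_dn)/(S_up−S_dn) = (4.9500−0.0000)/(32.2500−17.7500) = 0.3414. V = [p*·4.9500 + (1−p*)·0.0000]/1.15 = 3.2654. B = V − Δ·S = -5.2691.
Self-financing check: at every node Δ·S+B equals the discounted successor values.

(0,0): Delta=0.3414 Bond=-5.2691
V0=3.2654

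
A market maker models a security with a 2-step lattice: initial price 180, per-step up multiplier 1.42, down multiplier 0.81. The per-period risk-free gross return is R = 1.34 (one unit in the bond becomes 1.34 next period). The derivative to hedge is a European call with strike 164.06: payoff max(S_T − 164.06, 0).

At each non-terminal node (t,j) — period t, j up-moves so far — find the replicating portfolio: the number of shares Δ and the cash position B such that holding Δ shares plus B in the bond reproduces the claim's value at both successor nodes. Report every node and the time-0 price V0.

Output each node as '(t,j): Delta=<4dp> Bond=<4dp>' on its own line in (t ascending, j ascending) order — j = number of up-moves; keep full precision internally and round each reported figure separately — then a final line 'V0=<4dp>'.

(0,0): Delta=0.9590 Bond=-83.5532
(1,0): Delta=0.4832 Bond=-42.5869
(1,1): Delta=1.0000 Bond=-122.4328
V0=89.0725

The replicating-portfolio and risk-neutral prices coincide; use p* = (1.34−0.81)/(1.42−0.81) = 0.8689 for the latter.
Terminal values V(2,·): V(2,0)=0.0000, V(2,1)=42.9760, V(2,2)=198.8920
Node (1,0) S=145.8000: V=(p*·42.9760+(1−p*)·0.0000)/1.34=27.8655; Δ=(42.9760−0.0000)/(207.0360−118.0980)=0.4832; B=V−Δ·S=-42.5869
Node (1,1) S=255.6000: V=(p*·198.8920+(1−p*)·42.9760)/1.34=133.1672; Δ=(198.8920−42.9760)/(362.9520−207.0360)=1.0000; B=V−Δ·S=-122.4328
Node (0,0) S=180.0000: V=(p*·133.1672+(1−p*)·27.8655)/1.34=89.0725; Δ=(133.1672−27.8655)/(255.6000−145.8000)=0.9590; B=V−Δ·S=-83.5532
Root portfolio cost Δ·180+B reproduces V0=89.0725.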